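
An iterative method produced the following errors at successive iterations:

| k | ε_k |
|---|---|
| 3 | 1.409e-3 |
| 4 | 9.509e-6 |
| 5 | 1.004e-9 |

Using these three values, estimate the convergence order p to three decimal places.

p ≈ ln(ε_5/ε_4) / ln(ε_4/ε_3)
  = ln(1.004e-9/9.509e-6) / ln(9.509e-6/1.409e-3)
  = ln(0.000105584) / ln(0.00674876)
  = -9.156004 / -4.998396 ≈ 1.831788

1.832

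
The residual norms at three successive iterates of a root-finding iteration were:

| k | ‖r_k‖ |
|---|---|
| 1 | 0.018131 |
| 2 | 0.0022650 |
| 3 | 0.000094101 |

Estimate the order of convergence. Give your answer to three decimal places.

p ≈ ln(‖r_3‖/‖r_2‖) / ln(‖r_2‖/‖r_1‖)
  = ln(0.000094101/0.0022650) / ln(0.0022650/0.018131)
  = ln(0.0415457) / ln(0.124924)
  = -3.180961 / -2.080050 ≈ 1.529271

1.529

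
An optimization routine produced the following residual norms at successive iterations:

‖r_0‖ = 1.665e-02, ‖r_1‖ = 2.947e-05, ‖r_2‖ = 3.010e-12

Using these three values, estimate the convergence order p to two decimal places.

p ≈ ln(‖r_2‖/‖r_1‖) / ln(‖r_1‖/‖r_0‖)
  = ln(3.010e-12/2.947e-05) / ln(2.947e-05/1.665e-02)
  = ln(1.02138e-07) / ln(0.00176997)
  = -16.09694 / -6.33679 ≈ 2.54024

2.54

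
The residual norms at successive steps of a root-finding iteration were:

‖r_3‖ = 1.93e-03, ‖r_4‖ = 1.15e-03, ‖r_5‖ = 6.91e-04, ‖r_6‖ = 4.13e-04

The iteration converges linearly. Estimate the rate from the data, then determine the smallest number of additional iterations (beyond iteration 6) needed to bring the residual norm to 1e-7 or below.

17

Rate ρ ≈ ‖r_6‖/‖r_5‖ = 4.13e-04/6.91e-04 = 0.5977.
After j more steps, ‖r_{6+j}‖ ≈ 4.13e-04·ρ^j; need ρ^j ≤ 1e-7/4.13e-04 = 0.000242131.
j ≥ ln(0.000242131)/ln(0.5977) = -8.3260/-0.51467 = 16.177.
So 17 more iterations are needed.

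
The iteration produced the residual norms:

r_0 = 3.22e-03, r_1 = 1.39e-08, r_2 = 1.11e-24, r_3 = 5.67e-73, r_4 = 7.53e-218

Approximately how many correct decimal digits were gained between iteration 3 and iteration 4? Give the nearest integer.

Digits gained ≈ log₁₀(r_3/r_4) = log₁₀(5.67e-73/7.53e-218) = log₁₀(7.52988e+144) ≈ 144.877.

145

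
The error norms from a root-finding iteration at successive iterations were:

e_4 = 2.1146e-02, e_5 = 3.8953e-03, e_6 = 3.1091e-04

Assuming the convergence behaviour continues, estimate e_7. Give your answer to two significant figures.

First estimate the order: p ≈ ln(e_6/e_5) / ln(e_5/e_4) = ln(3.1091e-04/3.8953e-03)/ln(3.8953e-03/2.1146e-02) = ln(0.0798167)/ln(0.18421) ≈ 1.4944.
Then e_7 ≈ e_6·(e_6/e_5)^p = 3.1091e-04·(0.0798167)^1.4944 = 3.1091e-04·0.0228712 ≈ 7.111e-06.

7.1e-6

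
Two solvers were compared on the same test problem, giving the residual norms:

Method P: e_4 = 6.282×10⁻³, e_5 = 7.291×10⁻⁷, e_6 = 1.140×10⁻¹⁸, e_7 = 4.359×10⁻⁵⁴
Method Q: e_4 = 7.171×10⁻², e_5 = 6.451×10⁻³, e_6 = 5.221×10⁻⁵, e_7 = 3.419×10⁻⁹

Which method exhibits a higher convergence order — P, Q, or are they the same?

Method P: p ≈ ln(4.359×10⁻⁵⁴/1.140×10⁻¹⁸)/ln(1.140×10⁻¹⁸/7.291×10⁻⁷) ≈ 3.00.
Method Q: p ≈ ln(3.419×10⁻⁹/5.221×10⁻⁵)/ln(5.221×10⁻⁵/6.451×10⁻³) ≈ 2.00.
Method P has the higher order (≈3.0 vs ≈2.0).

P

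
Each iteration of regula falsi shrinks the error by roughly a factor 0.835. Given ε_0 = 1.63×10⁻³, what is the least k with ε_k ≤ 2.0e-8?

After k steps, ε_k ≈ 1.63×10⁻³·0.835^k.
Need 0.835^k ≤ 2.0e-8/1.63×10⁻³ = 1.22699e-05.
k ≥ ln(1.22699e-05)/ln(0.835) = -11.3084/-0.18032 = 62.713.
Smallest integer k = 63.

63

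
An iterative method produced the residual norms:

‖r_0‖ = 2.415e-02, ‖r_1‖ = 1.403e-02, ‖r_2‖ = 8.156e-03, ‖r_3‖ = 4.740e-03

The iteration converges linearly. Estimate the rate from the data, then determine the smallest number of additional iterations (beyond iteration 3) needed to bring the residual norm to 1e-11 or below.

37

Rate ρ ≈ ‖r_3‖/‖r_2‖ = 4.740e-03/8.156e-03 = 0.5812.
After j more steps, ‖r_{3+j}‖ ≈ 4.740e-03·ρ^j; need ρ^j ≤ 1e-11/4.740e-03 = 2.1097e-09.
j ≥ ln(2.1097e-09)/ln(0.5812) = -19.9767/-0.54266 = 36.813.
So 37 more iterations are needed.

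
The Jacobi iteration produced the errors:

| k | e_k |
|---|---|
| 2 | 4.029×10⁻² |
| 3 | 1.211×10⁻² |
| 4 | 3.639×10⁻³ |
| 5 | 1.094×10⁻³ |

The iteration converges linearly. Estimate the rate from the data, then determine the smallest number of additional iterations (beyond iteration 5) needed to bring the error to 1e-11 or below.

Rate ρ ≈ e_5/e_4 = 1.094×10⁻³/3.639×10⁻³ = 0.3006.
After j more steps, e_{5+j} ≈ 1.094×10⁻³·ρ^j; need ρ^j ≤ 1e-11/1.094×10⁻³ = 9.14077e-09.
j ≥ ln(9.14077e-09)/ln(0.3006) = -18.5105/-1.20197 = 15.400.
So 16 more iterations are needed.

16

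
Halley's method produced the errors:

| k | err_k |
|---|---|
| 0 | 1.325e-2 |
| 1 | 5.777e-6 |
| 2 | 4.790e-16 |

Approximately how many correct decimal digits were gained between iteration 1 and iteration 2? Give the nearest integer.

10

Digits gained ≈ log₁₀(err_1/err_2) = log₁₀(5.777e-6/4.790e-16) = log₁₀(1.20605e+10) ≈ 10.081.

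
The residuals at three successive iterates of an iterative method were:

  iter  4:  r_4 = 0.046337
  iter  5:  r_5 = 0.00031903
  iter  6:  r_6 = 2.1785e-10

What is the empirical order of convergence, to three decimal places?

2.852

p ≈ ln(r_6/r_5) / ln(r_5/r_4)
  = ln(2.1785e-10/0.00031903) / ln(0.00031903/0.046337)
  = ln(6.82851e-07) / ln(0.00688499)
  = -14.196989 / -4.978412 ≈ 2.851710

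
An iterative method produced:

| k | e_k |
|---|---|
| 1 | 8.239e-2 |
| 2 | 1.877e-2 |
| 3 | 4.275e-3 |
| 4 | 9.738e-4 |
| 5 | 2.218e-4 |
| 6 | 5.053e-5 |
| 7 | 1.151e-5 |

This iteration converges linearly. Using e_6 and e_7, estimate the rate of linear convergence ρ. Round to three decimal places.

ρ ≈ e_7/e_6 = 1.151e-5/5.053e-5 = 0.22779

0.228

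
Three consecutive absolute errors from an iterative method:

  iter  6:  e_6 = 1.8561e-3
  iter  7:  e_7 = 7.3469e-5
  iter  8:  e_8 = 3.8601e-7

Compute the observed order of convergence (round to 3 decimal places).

p ≈ ln(e_8/e_7) / ln(e_7/e_6)
  = ln(3.8601e-7/7.3469e-5) / ln(7.3469e-5/1.8561e-3)
  = ln(0.00525405) / ln(0.0395825)
  = -5.248756 / -3.229368 ≈ 1.625320

1.625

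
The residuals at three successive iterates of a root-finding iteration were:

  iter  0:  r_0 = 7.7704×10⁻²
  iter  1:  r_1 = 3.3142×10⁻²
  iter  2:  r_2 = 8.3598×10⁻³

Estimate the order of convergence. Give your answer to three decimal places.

p ≈ ln(r_2/r_1) / ln(r_1/r_0)
  = ln(8.3598×10⁻³/3.3142×10⁻²) / ln(3.3142×10⁻²/7.7704×10⁻²)
  = ln(0.252242) / ln(0.426516)
  = -1.377366 / -0.852105 ≈ 1.616428

1.616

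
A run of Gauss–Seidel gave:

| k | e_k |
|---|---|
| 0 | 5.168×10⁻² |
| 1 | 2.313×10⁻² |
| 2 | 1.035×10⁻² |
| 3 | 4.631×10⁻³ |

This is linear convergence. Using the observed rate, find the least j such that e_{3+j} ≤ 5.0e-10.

Rate ρ ≈ e_3/e_2 = 4.631×10⁻³/1.035×10⁻² = 0.4474.
After j more steps, e_{3+j} ≈ 4.631×10⁻³·ρ^j; need ρ^j ≤ 5.0e-10/4.631×10⁻³ = 1.07968e-07.
j ≥ ln(1.07968e-07)/ln(0.4474) = -16.0414/-0.80430 = 19.945.
So 20 more iterations are needed.

20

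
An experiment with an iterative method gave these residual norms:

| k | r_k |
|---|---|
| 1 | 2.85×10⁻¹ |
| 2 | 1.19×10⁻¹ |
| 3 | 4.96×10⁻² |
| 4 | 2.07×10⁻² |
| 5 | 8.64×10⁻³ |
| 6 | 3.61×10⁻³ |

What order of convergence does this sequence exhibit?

Consecutive ratios: r_6/r_5 = 3.61×10⁻³/8.64×10⁻³ = 0.417824, r_5/r_4 = 8.64×10⁻³/2.07×10⁻² = 0.417391.
p ≈ ln(0.417824)/ln(0.417391) = -0.8727/-0.8737 ≈ 1.00.
So the convergence is linear (order 1).

1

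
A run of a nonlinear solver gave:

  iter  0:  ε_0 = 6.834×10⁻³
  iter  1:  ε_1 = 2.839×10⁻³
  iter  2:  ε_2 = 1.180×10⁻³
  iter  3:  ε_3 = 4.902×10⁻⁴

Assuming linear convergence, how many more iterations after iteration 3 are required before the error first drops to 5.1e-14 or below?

Rate ρ ≈ ε_3/ε_2 = 4.902×10⁻⁴/1.180×10⁻³ = 0.4154.
After j more steps, ε_{3+j} ≈ 4.902×10⁻⁴·ρ^j; need ρ^j ≤ 5.1e-14/4.902×10⁻⁴ = 1.04039e-10.
j ≥ ln(1.04039e-10)/ln(0.4154) = -22.9863/-0.87851 = 26.165.
So 27 more iterations are needed.

27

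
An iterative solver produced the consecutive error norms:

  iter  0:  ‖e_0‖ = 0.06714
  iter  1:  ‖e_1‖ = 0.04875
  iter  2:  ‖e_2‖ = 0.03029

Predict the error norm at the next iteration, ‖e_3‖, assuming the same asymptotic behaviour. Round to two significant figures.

1.5e-2

First estimate the order: p ≈ ln(‖e_2‖/‖e_1‖) / ln(‖e_1‖/‖e_0‖) = ln(0.03029/0.04875)/ln(0.04875/0.06714) = ln(0.621333)/ln(0.726095) ≈ 1.4868.
Then ‖e_3‖ ≈ ‖e_2‖·(‖e_2‖/‖e_1‖)^p = 0.03029·(0.621333)^1.4868 = 0.03029·0.49285 ≈ 0.01493.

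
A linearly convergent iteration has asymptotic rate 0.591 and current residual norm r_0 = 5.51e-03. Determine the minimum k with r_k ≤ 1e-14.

52

After k steps, r_k ≈ 5.51e-03·0.591^k.
Need 0.591^k ≤ 1e-14/5.51e-03 = 1.81488e-12.
k ≥ ln(1.81488e-12)/ln(0.591) = -27.0350/-0.52594 = 51.403.
Smallest integer k = 52.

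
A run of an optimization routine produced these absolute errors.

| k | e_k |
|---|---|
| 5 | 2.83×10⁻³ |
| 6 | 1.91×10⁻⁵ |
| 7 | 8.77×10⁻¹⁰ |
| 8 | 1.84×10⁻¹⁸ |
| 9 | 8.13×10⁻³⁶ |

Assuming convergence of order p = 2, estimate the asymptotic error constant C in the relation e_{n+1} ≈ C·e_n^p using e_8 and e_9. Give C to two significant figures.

2.4

C ≈ e_9 / e_8^2
  = 8.13×10⁻³⁶ / (1.84×10⁻¹⁸)^2
  = 8.13×10⁻³⁶ / 3.3856e-36 ≈ 2.4013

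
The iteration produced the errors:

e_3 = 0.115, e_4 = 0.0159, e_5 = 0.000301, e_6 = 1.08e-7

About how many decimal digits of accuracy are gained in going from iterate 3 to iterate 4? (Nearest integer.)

Digits gained ≈ log₁₀(e_3/e_4) = log₁₀(0.115/0.0159) = log₁₀(7.2327) ≈ 0.859.

1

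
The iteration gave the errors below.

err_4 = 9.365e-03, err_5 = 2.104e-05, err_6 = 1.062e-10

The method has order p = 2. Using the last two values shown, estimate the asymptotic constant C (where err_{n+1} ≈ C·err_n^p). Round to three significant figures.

C ≈ err_6 / err_5^2
  = 1.062e-10 / (2.104e-05)^2
  = 1.062e-10 / 4.42682e-10 ≈ 0.2399

0.240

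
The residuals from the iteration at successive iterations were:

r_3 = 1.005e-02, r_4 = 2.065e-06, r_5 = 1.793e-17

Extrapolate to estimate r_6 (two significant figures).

1.2e-50

First estimate the order: p ≈ ln(r_5/r_4) / ln(r_4/r_3) = ln(1.793e-17/2.065e-06)/ln(2.065e-06/1.005e-02) = ln(8.68281e-12)/ln(0.000205473) ≈ 2.9999.
Then r_6 ≈ r_5·(r_5/r_4)^p = 1.793e-17·(8.68281e-12)^2.9999 = 1.793e-17·6.56277e-34 ≈ 1.177e-50.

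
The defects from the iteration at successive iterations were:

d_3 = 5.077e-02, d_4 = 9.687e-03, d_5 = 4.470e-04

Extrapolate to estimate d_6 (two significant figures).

1.5e-6

First estimate the order: p ≈ ln(d_5/d_4) / ln(d_4/d_3) = ln(4.470e-04/9.687e-03)/ln(9.687e-03/5.077e-02) = ln(0.0461443)/ln(0.190802) ≈ 1.8569.
Then d_6 ≈ d_5·(d_5/d_4)^p = 4.470e-04·(0.0461443)^1.8569 = 4.470e-04·0.00330675 ≈ 1.478e-06.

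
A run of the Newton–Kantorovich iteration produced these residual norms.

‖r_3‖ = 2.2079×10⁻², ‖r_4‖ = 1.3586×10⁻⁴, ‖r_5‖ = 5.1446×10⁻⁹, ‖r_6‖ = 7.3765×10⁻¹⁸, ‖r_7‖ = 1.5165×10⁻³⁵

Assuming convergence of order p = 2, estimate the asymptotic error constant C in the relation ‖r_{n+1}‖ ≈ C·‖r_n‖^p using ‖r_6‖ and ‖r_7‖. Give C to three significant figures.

0.279

C ≈ ‖r_7‖ / ‖r_6‖^2
  = 1.5165×10⁻³⁵ / (7.3765×10⁻¹⁸)^2
  = 1.5165×10⁻³⁵ / 5.44128e-35 ≈ 0.2787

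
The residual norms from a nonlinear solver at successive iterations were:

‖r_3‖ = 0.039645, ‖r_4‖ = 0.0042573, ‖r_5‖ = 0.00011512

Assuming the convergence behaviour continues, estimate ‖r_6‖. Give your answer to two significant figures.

First estimate the order: p ≈ ln(‖r_5‖/‖r_4‖) / ln(‖r_4‖/‖r_3‖) = ln(0.00011512/0.0042573)/ln(0.0042573/0.039645) = ln(0.0270406)/ln(0.107386) ≈ 1.6181.
Then ‖r_6‖ ≈ ‖r_5‖·(‖r_5‖/‖r_4‖)^p = 0.00011512·(0.0270406)^1.6181 = 0.00011512·0.00290299 ≈ 3.342e-07.

3.3e-7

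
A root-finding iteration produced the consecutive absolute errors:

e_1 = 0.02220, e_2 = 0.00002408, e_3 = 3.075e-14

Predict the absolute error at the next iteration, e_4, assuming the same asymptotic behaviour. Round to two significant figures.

6.4e-41

First estimate the order: p ≈ ln(e_3/e_2) / ln(e_2/e_1) = ln(3.075e-14/0.00002408)/ln(0.00002408/0.02220) = ln(1.27699e-09)/ln(0.00108468) ≈ 2.9999.
Then e_4 ≈ e_3·(e_3/e_2)^p = 3.075e-14·(1.27699e-09)^2.9999 = 3.075e-14·2.08666e-27 ≈ 6.416e-41.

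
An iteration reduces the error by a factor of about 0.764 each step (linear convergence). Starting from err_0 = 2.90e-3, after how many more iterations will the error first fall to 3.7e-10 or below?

After k steps, err_k ≈ 2.90e-3·0.764^k.
Need 0.764^k ≤ 3.7e-10/2.90e-3 = 1.27586e-07.
k ≥ ln(1.27586e-07)/ln(0.764) = -15.8745/-0.26919 = 58.971.
Smallest integer k = 59.

59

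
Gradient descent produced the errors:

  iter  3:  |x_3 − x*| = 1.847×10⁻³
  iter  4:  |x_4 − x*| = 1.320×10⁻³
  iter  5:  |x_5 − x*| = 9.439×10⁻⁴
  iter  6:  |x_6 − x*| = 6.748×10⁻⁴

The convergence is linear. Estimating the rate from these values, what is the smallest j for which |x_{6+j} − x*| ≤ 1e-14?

Rate ρ ≈ |x_6 − x*|/|x_5 − x*| = 6.748×10⁻⁴/9.439×10⁻⁴ = 0.7149.
After j more steps, |x_{6+j} − x*| ≈ 6.748×10⁻⁴·ρ^j; need ρ^j ≤ 1e-14/6.748×10⁻⁴ = 1.48192e-11.
j ≥ ln(1.48192e-11)/ln(0.7149) = -24.9351/-0.33561 = 74.298.
So 75 more iterations are needed.

75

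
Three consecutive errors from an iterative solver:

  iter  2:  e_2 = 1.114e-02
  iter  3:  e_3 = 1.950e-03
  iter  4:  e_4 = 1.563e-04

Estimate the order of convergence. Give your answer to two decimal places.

p ≈ ln(e_4/e_3) / ln(e_3/e_2)
  = ln(1.563e-04/1.950e-03) / ln(1.950e-03/1.114e-02)
  = ln(0.0801538) / ln(0.175045)
  = -2.52381 / -1.74271 ≈ 1.44821

1.45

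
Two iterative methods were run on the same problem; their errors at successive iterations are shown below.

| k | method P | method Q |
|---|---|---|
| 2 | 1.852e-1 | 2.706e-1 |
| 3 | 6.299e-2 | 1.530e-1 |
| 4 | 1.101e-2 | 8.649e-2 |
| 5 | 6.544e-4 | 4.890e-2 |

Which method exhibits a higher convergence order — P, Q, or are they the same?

Method P: p ≈ ln(6.544e-4/1.101e-2)/ln(1.101e-2/6.299e-2) ≈ 1.62.
Method Q: p ≈ ln(4.890e-2/8.649e-2)/ln(8.649e-2/1.530e-1) ≈ 1.00.
Method P has the higher order (≈1.6 vs ≈1.0).

P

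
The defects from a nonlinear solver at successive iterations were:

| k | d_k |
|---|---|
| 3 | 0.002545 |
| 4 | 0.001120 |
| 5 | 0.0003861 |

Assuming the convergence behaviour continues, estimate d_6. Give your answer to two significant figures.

First estimate the order: p ≈ ln(d_5/d_4) / ln(d_4/d_3) = ln(0.0003861/0.001120)/ln(0.001120/0.002545) = ln(0.344732)/ln(0.440079) ≈ 1.2975.
Then d_6 ≈ d_5·(d_5/d_4)^p = 0.0003861·(0.344732)^1.2975 = 0.0003861·0.251121 ≈ 9.696e-05.

9.7e-5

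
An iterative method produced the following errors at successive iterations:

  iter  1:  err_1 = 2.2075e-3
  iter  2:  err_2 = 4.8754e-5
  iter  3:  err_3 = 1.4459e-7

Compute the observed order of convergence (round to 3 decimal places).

1.527

p ≈ ln(err_3/err_2) / ln(err_2/err_1)
  = ln(1.4459e-7/4.8754e-5) / ln(4.8754e-5/2.2075e-3)
  = ln(0.00296571) / ln(0.0220856)
  = -5.820639 / -3.812829 ≈ 1.526593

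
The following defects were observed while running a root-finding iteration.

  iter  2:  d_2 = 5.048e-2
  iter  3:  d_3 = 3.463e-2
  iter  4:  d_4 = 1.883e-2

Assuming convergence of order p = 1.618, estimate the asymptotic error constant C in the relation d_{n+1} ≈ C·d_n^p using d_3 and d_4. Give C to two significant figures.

C ≈ d_4 / d_3^1.618
  = 1.883e-2 / (3.463e-2)^1.618
  = 1.883e-2 / 0.00433345 ≈ 4.3453

4.3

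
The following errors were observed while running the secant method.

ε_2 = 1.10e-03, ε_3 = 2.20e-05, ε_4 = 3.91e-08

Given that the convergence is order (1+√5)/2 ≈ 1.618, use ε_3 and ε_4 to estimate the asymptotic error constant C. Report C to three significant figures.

C ≈ ε_4 / ε_3^1.618
  = 3.91e-08 / (2.20e-05)^1.618
  = 3.91e-08 / 2.91098e-08 ≈ 1.3432

1.34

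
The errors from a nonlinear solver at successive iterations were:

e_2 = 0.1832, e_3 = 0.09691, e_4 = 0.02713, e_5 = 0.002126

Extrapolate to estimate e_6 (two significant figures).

First estimate the order: p ≈ ln(e_5/e_4) / ln(e_4/e_3) = ln(0.002126/0.02713)/ln(0.02713/0.09691) = ln(0.0783634)/ln(0.27995) ≈ 2.0001.
Then e_6 ≈ e_5·(e_5/e_4)^p = 0.002126·(0.0783634)^2.0001 = 0.002126·0.00613926 ≈ 1.305e-05.

1.3e-5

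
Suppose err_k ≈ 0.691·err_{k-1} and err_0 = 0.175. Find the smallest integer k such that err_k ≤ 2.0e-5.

After k steps, err_k ≈ 0.175·0.691^k.
Need 0.691^k ≤ 2.0e-5/0.175 = 0.000114286.
k ≥ ln(0.000114286)/ln(0.691) = -9.0768/-0.36962 = 24.557.
Smallest integer k = 25.

25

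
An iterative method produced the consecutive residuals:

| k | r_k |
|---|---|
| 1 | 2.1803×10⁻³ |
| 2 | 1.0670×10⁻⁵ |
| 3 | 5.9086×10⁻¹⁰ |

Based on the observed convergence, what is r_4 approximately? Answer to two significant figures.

8.5e-18

First estimate the order: p ≈ ln(r_3/r_2) / ln(r_2/r_1) = ln(5.9086×10⁻¹⁰/1.0670×10⁻⁵)/ln(1.0670×10⁻⁵/2.1803×10⁻³) = ln(5.53758e-05)/ln(0.00489382) ≈ 1.8424.
Then r_4 ≈ r_3·(r_3/r_2)^p = 5.9086×10⁻¹⁰·(5.53758e-05)^1.8424 = 5.9086×10⁻¹⁰·1.43712e-08 ≈ 8.491e-18.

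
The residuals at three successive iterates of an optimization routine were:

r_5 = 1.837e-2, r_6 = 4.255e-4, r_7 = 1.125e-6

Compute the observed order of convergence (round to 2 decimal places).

1.58

p ≈ ln(r_7/r_6) / ln(r_6/r_5)
  = ln(1.125e-6/4.255e-4) / ln(4.255e-4/1.837e-2)
  = ln(0.00264395) / ln(0.0231628)
  = -5.93548 / -3.76521 ≈ 1.57640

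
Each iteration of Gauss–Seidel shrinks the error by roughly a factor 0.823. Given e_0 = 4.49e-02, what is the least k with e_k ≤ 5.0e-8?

71

After k steps, e_k ≈ 4.49e-02·0.823^k.
Need 0.823^k ≤ 5.0e-8/4.49e-02 = 1.11359e-06.
k ≥ ln(1.11359e-06)/ln(0.823) = -13.7079/-0.19480 = 70.369.
Smallest integer k = 71.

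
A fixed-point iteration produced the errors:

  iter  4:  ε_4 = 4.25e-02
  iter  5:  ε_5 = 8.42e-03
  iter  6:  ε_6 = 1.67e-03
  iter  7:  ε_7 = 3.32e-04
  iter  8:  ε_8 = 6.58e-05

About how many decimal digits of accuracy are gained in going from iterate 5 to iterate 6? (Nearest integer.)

1

Digits gained ≈ log₁₀(ε_5/ε_6) = log₁₀(8.42e-03/1.67e-03) = log₁₀(5.04192) ≈ 0.703.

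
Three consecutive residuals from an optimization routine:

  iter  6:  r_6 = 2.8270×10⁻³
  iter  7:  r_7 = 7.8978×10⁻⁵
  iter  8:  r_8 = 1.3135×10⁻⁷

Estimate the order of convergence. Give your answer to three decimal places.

1.789

p ≈ ln(r_8/r_7) / ln(r_7/r_6)
  = ln(1.3135×10⁻⁷/7.8978×10⁻⁵) / ln(7.8978×10⁻⁵/2.8270×10⁻³)
  = ln(0.00166312) / ln(0.027937)
  = -6.399060 / -3.577803 ≈ 1.788545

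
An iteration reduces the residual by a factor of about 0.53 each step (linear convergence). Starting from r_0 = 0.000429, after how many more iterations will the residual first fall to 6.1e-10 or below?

22

After k steps, r_k ≈ 0.000429·0.53^k.
Need 0.53^k ≤ 6.1e-10/0.000429 = 1.42191e-06.
k ≥ ln(1.42191e-06)/ln(0.53) = -13.4635/-0.63488 = 21.206.
Smallest integer k = 22.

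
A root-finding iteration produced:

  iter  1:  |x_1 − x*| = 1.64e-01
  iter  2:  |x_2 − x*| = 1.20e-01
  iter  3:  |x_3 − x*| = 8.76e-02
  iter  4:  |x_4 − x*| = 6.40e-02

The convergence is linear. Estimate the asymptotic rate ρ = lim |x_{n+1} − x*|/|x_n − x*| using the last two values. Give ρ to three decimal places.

ρ ≈ |x_4 − x*|/|x_3 − x*| = 6.40e-02/8.76e-02 = 0.73059

0.731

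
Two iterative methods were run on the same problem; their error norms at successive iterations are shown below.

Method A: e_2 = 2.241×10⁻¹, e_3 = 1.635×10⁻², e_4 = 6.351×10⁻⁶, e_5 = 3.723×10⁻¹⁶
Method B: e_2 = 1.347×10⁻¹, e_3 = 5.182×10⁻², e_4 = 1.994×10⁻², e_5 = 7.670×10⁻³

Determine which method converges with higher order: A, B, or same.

A

Method A: p ≈ ln(3.723×10⁻¹⁶/6.351×10⁻⁶)/ln(6.351×10⁻⁶/1.635×10⁻²) ≈ 3.00.
Method B: p ≈ ln(7.670×10⁻³/1.994×10⁻²)/ln(1.994×10⁻²/5.182×10⁻²) ≈ 1.00.
Method A has the higher order (≈3.0 vs ≈1.0).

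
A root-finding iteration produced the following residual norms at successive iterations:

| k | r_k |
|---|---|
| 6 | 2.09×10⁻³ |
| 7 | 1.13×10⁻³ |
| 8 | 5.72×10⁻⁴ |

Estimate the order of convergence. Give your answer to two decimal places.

1.11

p ≈ ln(r_8/r_7) / ln(r_7/r_6)
  = ln(5.72×10⁻⁴/1.13×10⁻³) / ln(1.13×10⁻³/2.09×10⁻³)
  = ln(0.506195) / ln(0.54067)
  = -0.68083 / -0.61495 ≈ 1.10713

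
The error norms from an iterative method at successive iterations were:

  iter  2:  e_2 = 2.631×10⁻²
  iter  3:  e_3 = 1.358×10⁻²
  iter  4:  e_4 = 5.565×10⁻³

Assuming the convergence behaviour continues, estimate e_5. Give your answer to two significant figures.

1.7e-3

First estimate the order: p ≈ ln(e_4/e_3) / ln(e_3/e_2) = ln(5.565×10⁻³/1.358×10⁻²)/ln(1.358×10⁻²/2.631×10⁻²) = ln(0.409794)/ln(0.516154) ≈ 1.3489.
Then e_5 ≈ e_4·(e_4/e_3)^p = 5.565×10⁻³·(0.409794)^1.3489 = 5.565×10⁻³·0.300186 ≈ 0.001671.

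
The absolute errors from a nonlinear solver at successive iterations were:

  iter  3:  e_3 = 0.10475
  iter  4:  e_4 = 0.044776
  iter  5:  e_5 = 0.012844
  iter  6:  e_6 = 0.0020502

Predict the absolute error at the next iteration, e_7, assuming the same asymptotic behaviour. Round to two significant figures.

1.4e-4

First estimate the order: p ≈ ln(e_6/e_5) / ln(e_5/e_4) = ln(0.0020502/0.012844)/ln(0.012844/0.044776) = ln(0.159623)/ln(0.28685) ≈ 1.4694.
Then e_7 ≈ e_6·(e_6/e_5)^p = 0.0020502·(0.159623)^1.4694 = 0.0020502·0.0674572 ≈ 0.0001383.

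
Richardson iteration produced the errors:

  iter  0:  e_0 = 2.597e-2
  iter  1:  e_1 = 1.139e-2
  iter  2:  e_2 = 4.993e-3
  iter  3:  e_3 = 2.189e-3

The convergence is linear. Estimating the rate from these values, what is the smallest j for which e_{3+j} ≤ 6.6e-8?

Rate ρ ≈ e_3/e_2 = 2.189e-3/4.993e-3 = 0.4384.
After j more steps, e_{3+j} ≈ 2.189e-3·ρ^j; need ρ^j ≤ 6.6e-8/2.189e-3 = 3.01508e-05.
j ≥ ln(3.01508e-05)/ln(0.4384) = -10.4093/-0.82462 = 12.623.
So 13 more iterations are needed.

13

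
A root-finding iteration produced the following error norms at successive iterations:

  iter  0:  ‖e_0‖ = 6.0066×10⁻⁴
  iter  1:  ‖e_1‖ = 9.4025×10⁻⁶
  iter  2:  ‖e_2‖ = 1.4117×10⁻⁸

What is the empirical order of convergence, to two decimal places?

1.56

p ≈ ln(‖e_2‖/‖e_1‖) / ln(‖e_1‖/‖e_0‖)
  = ln(1.4117×10⁻⁸/9.4025×10⁻⁶) / ln(9.4025×10⁻⁶/6.0066×10⁻⁴)
  = ln(0.00150141) / ln(0.0156536)
  = -6.50135 / -4.15705 ≈ 1.56393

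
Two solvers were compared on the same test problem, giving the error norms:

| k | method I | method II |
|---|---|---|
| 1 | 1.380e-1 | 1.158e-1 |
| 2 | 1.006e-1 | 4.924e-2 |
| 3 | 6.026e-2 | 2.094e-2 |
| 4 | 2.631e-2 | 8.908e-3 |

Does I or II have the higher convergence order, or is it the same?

Method I: p ≈ ln(2.631e-2/6.026e-2)/ln(6.026e-2/1.006e-1) ≈ 1.62.
Method II: p ≈ ln(8.908e-3/2.094e-2)/ln(2.094e-2/4.924e-2) ≈ 1.00.
Method I has the higher order (≈1.6 vs ≈1.0).

I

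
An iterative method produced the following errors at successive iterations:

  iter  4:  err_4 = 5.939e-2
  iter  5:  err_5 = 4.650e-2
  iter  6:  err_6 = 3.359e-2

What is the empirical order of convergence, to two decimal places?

p ≈ ln(err_6/err_5) / ln(err_5/err_4)
  = ln(3.359e-2/4.650e-2) / ln(4.650e-2/5.939e-2)
  = ln(0.722366) / ln(0.78296)
  = -0.32522 / -0.24467 ≈ 1.32922

1.33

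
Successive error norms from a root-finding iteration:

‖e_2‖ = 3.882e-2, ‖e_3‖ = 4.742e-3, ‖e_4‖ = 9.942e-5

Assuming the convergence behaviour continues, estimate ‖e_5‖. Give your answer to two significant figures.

8.2e-8

First estimate the order: p ≈ ln(‖e_4‖/‖e_3‖) / ln(‖e_3‖/‖e_2‖) = ln(9.942e-5/4.742e-3)/ln(4.742e-3/3.882e-2) = ln(0.0209658)/ln(0.122154) ≈ 1.8382.
Then ‖e_5‖ ≈ ‖e_4‖·(‖e_4‖/‖e_3‖)^p = 9.942e-5·(0.0209658)^1.8382 = 9.942e-5·0.00082149 ≈ 8.167e-08.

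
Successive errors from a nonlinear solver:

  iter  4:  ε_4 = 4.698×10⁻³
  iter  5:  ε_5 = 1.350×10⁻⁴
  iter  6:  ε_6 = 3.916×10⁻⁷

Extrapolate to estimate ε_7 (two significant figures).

First estimate the order: p ≈ ln(ε_6/ε_5) / ln(ε_5/ε_4) = ln(3.916×10⁻⁷/1.350×10⁻⁴)/ln(1.350×10⁻⁴/4.698×10⁻³) = ln(0.00290074)/ln(0.0287356) ≈ 1.6460.
Then ε_7 ≈ ε_6·(ε_6/ε_5)^p = 3.916×10⁻⁷·(0.00290074)^1.6460 = 3.916×10⁻⁷·6.65717e-05 ≈ 2.607e-11.

2.6e-11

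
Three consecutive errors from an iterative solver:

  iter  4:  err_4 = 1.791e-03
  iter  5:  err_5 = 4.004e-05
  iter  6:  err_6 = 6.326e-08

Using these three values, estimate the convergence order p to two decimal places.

1.70

p ≈ ln(err_6/err_5) / ln(err_5/err_4)
  = ln(6.326e-08/4.004e-05) / ln(4.004e-05/1.791e-03)
  = ln(0.00157992) / ln(0.0223562)
  = -6.45038 / -3.80065 ≈ 1.69718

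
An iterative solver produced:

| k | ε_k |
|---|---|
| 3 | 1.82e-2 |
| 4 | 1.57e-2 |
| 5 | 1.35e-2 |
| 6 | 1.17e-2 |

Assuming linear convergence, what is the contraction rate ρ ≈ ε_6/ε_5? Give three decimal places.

ρ ≈ ε_6/ε_5 = 1.17e-2/1.35e-2 = 0.86667

0.867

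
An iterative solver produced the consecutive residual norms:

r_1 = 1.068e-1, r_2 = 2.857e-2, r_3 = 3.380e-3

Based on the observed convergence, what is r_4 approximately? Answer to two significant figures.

First estimate the order: p ≈ ln(r_3/r_2) / ln(r_2/r_1) = ln(3.380e-3/2.857e-2)/ln(2.857e-2/1.068e-1) = ln(0.118306)/ln(0.267509) ≈ 1.6187.
Then r_4 ≈ r_3·(r_3/r_2)^p = 3.380e-3·(0.118306)^1.6187 = 3.380e-3·0.0315846 ≈ 0.0001068.

1.1e-4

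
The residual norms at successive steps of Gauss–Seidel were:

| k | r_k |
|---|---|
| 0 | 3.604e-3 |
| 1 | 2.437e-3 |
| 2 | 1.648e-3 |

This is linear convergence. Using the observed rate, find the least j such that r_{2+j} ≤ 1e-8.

31

Rate ρ ≈ r_2/r_1 = 1.648e-3/2.437e-3 = 0.6762.
After j more steps, r_{2+j} ≈ 1.648e-3·ρ^j; need ρ^j ≤ 1e-8/1.648e-3 = 6.06796e-06.
j ≥ ln(6.06796e-06)/ln(0.6762) = -12.0125/-0.39127 = 30.701.
So 31 more iterations are needed.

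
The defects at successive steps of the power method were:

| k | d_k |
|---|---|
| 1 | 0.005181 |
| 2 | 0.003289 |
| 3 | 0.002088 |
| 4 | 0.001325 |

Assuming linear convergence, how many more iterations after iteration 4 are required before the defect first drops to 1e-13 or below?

52

Rate ρ ≈ d_4/d_3 = 0.001325/0.002088 = 0.6346.
After j more steps, d_{4+j} ≈ 0.001325·ρ^j; need ρ^j ≤ 1e-13/0.001325 = 7.54717e-11.
j ≥ ln(7.54717e-11)/ln(0.6346) = -23.3073/-0.45476 = 51.252.
So 52 more iterations are needed.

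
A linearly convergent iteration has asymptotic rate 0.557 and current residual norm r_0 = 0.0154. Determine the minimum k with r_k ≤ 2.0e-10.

32

After k steps, r_k ≈ 0.0154·0.557^k.
Need 0.557^k ≤ 2.0e-10/0.0154 = 1.2987e-08.
k ≥ ln(1.2987e-08)/ln(0.557) = -18.1593/-0.58519 = 31.031.
Smallest integer k = 32.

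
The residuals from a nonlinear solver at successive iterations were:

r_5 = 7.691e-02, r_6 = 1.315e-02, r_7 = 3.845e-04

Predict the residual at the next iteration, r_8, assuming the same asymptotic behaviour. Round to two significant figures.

First estimate the order: p ≈ ln(r_7/r_6) / ln(r_6/r_5) = ln(3.845e-04/1.315e-02)/ln(1.315e-02/7.691e-02) = ln(0.0292395)/ln(0.170979) ≈ 1.9999.
Then r_8 ≈ r_7·(r_7/r_6)^p = 3.845e-04·(0.0292395)^1.9999 = 3.845e-04·0.00085525 ≈ 3.288e-07.

3.3e-7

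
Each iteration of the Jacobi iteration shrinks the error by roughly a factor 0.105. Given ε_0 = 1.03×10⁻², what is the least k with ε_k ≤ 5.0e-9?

After k steps, ε_k ≈ 1.03×10⁻²·0.105^k.
Need 0.105^k ≤ 5.0e-9/1.03×10⁻² = 4.85437e-07.
k ≥ ln(4.85437e-07)/ln(0.105) = -14.5382/-2.25379 = 6.451.
Smallest integer k = 7.

7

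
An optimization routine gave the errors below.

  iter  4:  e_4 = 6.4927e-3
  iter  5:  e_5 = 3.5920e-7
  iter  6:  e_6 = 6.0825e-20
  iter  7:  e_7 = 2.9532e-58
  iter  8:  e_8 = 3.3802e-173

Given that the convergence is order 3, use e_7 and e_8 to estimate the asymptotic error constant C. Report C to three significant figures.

C ≈ e_8 / e_7^3
  = 3.3802e-173 / (2.9532e-58)^3
  = 3.3802e-173 / 2.5756e-173 ≈ 1.3124

1.31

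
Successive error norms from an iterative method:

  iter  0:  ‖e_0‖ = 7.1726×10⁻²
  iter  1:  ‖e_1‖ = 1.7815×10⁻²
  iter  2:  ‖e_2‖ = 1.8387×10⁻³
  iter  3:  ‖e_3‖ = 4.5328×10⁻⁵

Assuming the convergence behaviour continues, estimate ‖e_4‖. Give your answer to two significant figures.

1.1e-7

First estimate the order: p ≈ ln(‖e_3‖/‖e_2‖) / ln(‖e_2‖/‖e_1‖) = ln(4.5328×10⁻⁵/1.8387×10⁻³)/ln(1.8387×10⁻³/1.7815×10⁻²) = ln(0.0246522)/ln(0.103211) ≈ 1.6305.
Then ‖e_4‖ ≈ ‖e_3‖·(‖e_3‖/‖e_2‖)^p = 4.5328×10⁻⁵·(0.0246522)^1.6305 = 4.5328×10⁻⁵·0.00238738 ≈ 1.082e-07.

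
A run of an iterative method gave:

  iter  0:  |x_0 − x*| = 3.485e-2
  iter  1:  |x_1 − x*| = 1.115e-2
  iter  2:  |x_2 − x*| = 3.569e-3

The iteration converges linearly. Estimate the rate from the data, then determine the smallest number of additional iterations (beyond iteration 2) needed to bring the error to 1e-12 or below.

20

Rate ρ ≈ |x_2 − x*|/|x_1 − x*| = 3.569e-3/1.115e-2 = 0.3201.
After j more steps, |x_{2+j} − x*| ≈ 3.569e-3·ρ^j; need ρ^j ≤ 1e-12/3.569e-3 = 2.80191e-10.
j ≥ ln(2.80191e-10)/ln(0.3201) = -21.9955/-1.13912 = 19.309.
So 20 more iterations are needed.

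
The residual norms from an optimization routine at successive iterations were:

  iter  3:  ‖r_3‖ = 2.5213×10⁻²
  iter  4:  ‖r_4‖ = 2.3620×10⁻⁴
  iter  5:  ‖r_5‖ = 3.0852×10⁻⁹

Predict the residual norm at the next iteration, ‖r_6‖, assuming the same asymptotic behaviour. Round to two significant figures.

5.4e-21

First estimate the order: p ≈ ln(‖r_5‖/‖r_4‖) / ln(‖r_4‖/‖r_3‖) = ln(3.0852×10⁻⁹/2.3620×10⁻⁴)/ln(2.3620×10⁻⁴/2.5213×10⁻²) = ln(1.30618e-05)/ln(0.00936818) ≈ 2.4079.
Then ‖r_6‖ ≈ ‖r_5‖·(‖r_5‖/‖r_4‖)^p = 3.0852×10⁻⁹·(1.30618e-05)^2.4079 = 3.0852×10⁻⁹·1.7371e-12 ≈ 5.359e-21.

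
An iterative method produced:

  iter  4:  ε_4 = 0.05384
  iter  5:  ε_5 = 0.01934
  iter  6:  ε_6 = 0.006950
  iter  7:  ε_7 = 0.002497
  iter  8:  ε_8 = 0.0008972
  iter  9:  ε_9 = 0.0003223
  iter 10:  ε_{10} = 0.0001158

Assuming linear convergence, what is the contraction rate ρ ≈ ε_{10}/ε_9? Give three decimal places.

ρ ≈ ε_{10}/ε_9 = 0.0001158/0.0003223 = 0.35929

0.359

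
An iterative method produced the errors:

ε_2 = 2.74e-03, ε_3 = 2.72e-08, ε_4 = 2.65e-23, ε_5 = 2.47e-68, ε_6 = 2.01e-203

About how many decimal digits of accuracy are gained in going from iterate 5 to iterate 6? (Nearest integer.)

135

Digits gained ≈ log₁₀(ε_5/ε_6) = log₁₀(2.47e-68/2.01e-203) = log₁₀(1.22886e+135) ≈ 135.090.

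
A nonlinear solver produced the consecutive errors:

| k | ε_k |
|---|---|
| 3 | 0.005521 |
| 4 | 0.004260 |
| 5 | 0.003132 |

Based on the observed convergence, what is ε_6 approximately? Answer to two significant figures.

First estimate the order: p ≈ ln(ε_5/ε_4) / ln(ε_4/ε_3) = ln(0.003132/0.004260)/ln(0.004260/0.005521) = ln(0.735211)/ln(0.771599) ≈ 1.1863.
Then ε_6 ≈ ε_5·(ε_5/ε_4)^p = 0.003132·(0.735211)^1.1863 = 0.003132·0.694264 ≈ 0.002174.

2.2e-3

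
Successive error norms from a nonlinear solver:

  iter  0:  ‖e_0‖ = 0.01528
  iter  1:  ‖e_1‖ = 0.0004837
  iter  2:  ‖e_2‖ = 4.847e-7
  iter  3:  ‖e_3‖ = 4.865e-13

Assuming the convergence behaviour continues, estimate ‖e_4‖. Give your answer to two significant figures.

First estimate the order: p ≈ ln(‖e_3‖/‖e_2‖) / ln(‖e_2‖/‖e_1‖) = ln(4.865e-13/4.847e-7)/ln(4.847e-7/0.0004837) = ln(1.00371e-06)/ln(0.00100207) ≈ 2.0001.
Then ‖e_4‖ ≈ ‖e_3‖·(‖e_3‖/‖e_2‖)^p = 4.865e-13·(1.00371e-06)^2.0001 = 4.865e-13·1.00604e-12 ≈ 4.894e-25.

4.9e-25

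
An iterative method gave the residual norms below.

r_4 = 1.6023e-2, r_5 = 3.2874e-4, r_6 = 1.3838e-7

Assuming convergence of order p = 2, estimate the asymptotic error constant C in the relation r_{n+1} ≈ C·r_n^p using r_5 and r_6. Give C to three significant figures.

1.28

C ≈ r_6 / r_5^2
  = 1.3838e-7 / (3.2874e-4)^2
  = 1.3838e-7 / 1.0807e-07 ≈ 1.2805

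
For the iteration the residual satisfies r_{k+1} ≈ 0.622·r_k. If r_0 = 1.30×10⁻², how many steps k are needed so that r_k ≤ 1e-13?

54

After k steps, r_k ≈ 1.30×10⁻²·0.622^k.
Need 0.622^k ≤ 1e-13/1.30×10⁻² = 7.69231e-12.
k ≥ ln(7.69231e-12)/ln(0.622) = -25.5908/-0.47482 = 53.896.
Smallest integer k = 54.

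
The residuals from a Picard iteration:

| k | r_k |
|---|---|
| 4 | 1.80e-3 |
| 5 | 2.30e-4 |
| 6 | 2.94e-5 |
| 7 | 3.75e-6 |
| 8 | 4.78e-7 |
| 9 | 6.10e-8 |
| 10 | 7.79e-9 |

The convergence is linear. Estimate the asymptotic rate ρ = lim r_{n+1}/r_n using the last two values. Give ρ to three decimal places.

0.128

ρ ≈ r_{10}/r_9 = 7.79e-9/6.10e-8 = 0.12770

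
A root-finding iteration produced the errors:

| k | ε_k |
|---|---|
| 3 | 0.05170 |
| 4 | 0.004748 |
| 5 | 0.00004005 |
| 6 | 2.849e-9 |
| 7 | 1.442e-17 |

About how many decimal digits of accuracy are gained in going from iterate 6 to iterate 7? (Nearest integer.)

8

Digits gained ≈ log₁₀(ε_6/ε_7) = log₁₀(2.849e-9/1.442e-17) = log₁₀(1.97573e+08) ≈ 8.296.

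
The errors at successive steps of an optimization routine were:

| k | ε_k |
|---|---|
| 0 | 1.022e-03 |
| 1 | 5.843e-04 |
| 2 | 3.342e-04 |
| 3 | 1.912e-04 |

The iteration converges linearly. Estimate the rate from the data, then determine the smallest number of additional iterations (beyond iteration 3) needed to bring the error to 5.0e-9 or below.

19

Rate ρ ≈ ε_3/ε_2 = 1.912e-04/3.342e-04 = 0.5721.
After j more steps, ε_{3+j} ≈ 1.912e-04·ρ^j; need ρ^j ≤ 5.0e-9/1.912e-04 = 2.61506e-05.
j ≥ ln(2.61506e-05)/ln(0.5721) = -10.5516/-0.55844 = 18.895.
So 19 more iterations are needed.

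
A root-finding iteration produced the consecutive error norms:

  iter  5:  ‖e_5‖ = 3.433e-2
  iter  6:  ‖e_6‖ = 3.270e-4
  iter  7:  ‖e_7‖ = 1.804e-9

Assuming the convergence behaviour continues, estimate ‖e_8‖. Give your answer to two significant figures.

3.8e-23

First estimate the order: p ≈ ln(‖e_7‖/‖e_6‖) / ln(‖e_6‖/‖e_5‖) = ln(1.804e-9/3.270e-4)/ln(3.270e-4/3.433e-2) = ln(5.51682e-06)/ln(0.0095252) ≈ 2.6017.
Then ‖e_8‖ ≈ ‖e_7‖·(‖e_7‖/‖e_6‖)^p = 1.804e-9·(5.51682e-06)^2.6017 = 1.804e-9·2.08666e-14 ≈ 3.764e-23.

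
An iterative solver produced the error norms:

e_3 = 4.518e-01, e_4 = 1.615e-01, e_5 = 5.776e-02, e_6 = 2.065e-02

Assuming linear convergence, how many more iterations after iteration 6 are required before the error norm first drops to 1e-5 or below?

8

Rate ρ ≈ e_6/e_5 = 2.065e-02/5.776e-02 = 0.3575.
After j more steps, e_{6+j} ≈ 2.065e-02·ρ^j; need ρ^j ≤ 1e-5/2.065e-02 = 0.000484262.
j ≥ ln(0.000484262)/ln(0.3575) = -7.6329/-1.02862 = 7.421.
So 8 more iterations are needed.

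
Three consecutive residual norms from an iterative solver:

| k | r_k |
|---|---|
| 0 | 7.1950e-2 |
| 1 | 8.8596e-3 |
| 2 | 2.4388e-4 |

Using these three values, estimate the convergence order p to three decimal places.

p ≈ ln(r_2/r_1) / ln(r_1/r_0)
  = ln(2.4388e-4/8.8596e-3) / ln(8.8596e-3/7.1950e-2)
  = ln(0.0275272) / ln(0.123136)
  = -3.592581 / -2.094466 ≈ 1.715273

1.715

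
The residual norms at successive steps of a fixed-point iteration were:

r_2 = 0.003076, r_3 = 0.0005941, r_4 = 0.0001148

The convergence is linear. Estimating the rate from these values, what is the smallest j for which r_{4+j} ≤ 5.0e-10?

Rate ρ ≈ r_4/r_3 = 0.0001148/0.0005941 = 0.1932.
After j more steps, r_{4+j} ≈ 0.0001148·ρ^j; need ρ^j ≤ 5.0e-10/0.0001148 = 4.3554e-06.
j ≥ ln(4.3554e-06)/ln(0.1932) = -12.3441/-1.64403 = 7.508.
So 8 more iterations are needed.

8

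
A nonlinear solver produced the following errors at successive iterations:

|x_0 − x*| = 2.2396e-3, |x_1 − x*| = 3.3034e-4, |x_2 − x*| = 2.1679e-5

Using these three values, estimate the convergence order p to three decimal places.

1.423

p ≈ ln(|x_2 − x*|/|x_1 − x*|) / ln(|x_1 − x*|/|x_0 − x*|)
  = ln(2.1679e-5/3.3034e-4) / ln(3.3034e-4/2.2396e-3)
  = ln(0.0656263) / ln(0.1475)
  = -2.723779 / -1.913927 ≈ 1.423136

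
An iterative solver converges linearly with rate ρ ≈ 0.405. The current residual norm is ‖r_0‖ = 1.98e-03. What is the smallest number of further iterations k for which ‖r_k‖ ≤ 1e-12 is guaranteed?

24

After k steps, ‖r_k‖ ≈ 1.98e-03·0.405^k.
Need 0.405^k ≤ 1e-12/1.98e-03 = 5.05051e-10.
k ≥ ln(5.05051e-10)/ln(0.405) = -21.4064/-0.90387 = 23.683.
Smallest integer k = 24.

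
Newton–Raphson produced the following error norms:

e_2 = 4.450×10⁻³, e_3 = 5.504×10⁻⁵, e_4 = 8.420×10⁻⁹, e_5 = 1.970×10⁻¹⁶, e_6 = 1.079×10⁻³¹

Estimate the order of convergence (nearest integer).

2

Consecutive ratios: e_6/e_5 = 1.079×10⁻³¹/1.970×10⁻¹⁶ = 5.47716e-16, e_5/e_4 = 1.970×10⁻¹⁶/8.420×10⁻⁹ = 2.33967e-08.
p ≈ ln(5.47716e-16)/ln(2.33967e-08) = -35.1408/-17.5707 ≈ 2.00.
So the convergence is quadratic (order 2).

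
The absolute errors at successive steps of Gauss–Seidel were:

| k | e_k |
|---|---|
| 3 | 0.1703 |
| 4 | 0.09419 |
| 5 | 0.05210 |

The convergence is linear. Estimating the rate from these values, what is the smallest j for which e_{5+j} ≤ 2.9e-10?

Rate ρ ≈ e_5/e_4 = 0.05210/0.09419 = 0.5531.
After j more steps, e_{5+j} ≈ 0.05210·ρ^j; need ρ^j ≤ 2.9e-10/0.05210 = 5.56622e-09.
j ≥ ln(5.56622e-09)/ln(0.5531) = -19.0065/-0.59222 = 32.094.
So 33 more iterations are needed.

33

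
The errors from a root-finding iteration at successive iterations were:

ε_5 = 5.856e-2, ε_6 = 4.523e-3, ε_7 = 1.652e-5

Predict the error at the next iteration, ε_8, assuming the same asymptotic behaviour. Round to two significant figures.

First estimate the order: p ≈ ln(ε_7/ε_6) / ln(ε_6/ε_5) = ln(1.652e-5/4.523e-3)/ln(4.523e-3/5.856e-2) = ln(0.00365244)/ln(0.077237) ≈ 2.1916.
Then ε_8 ≈ ε_7·(ε_7/ε_6)^p = 1.652e-5·(0.00365244)^2.1916 = 1.652e-5·4.55153e-06 ≈ 7.519e-11.

7.5e-11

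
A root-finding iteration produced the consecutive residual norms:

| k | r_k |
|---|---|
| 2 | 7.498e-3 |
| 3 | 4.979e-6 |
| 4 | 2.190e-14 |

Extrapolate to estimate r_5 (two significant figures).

2.3e-36

First estimate the order: p ≈ ln(r_4/r_3) / ln(r_3/r_2) = ln(2.190e-14/4.979e-6)/ln(4.979e-6/7.498e-3) = ln(4.39847e-09)/ln(0.000664044) ≈ 2.6297.
Then r_5 ≈ r_4·(r_4/r_3)^p = 2.190e-14·(4.39847e-09)^2.6297 = 2.190e-14·1.05777e-22 ≈ 2.317e-36.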